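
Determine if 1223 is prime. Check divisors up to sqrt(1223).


Check divisors up to sqrt(1223) = 34.9714
No divisors found.
1223 is prime.

Yes, 1223 is prime


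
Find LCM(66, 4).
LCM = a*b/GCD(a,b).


GCD(66, 4) = 2
LCM = 66*4/2 = 264/2 = 132

LCM = 132


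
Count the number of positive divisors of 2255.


2255 = 5^1 × 11^1 × 41^1
d(2255) = (1+1) × (1+1) × (1+1) = 8

8 divisors


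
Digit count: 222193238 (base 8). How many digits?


222193238 in base 8 = 1517463126
Number of digits = 10

10 digits (base 8)


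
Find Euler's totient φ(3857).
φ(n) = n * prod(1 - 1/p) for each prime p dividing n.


3857 = 7 × 19 × 29
Prime factors: 7, 19, 29
φ(3857) = 3857 × (1-1/7) × (1-1/19) × (1-1/29)
= 3857 × 6/7 × 18/19 × 28/29 = 3024

φ(3857) = 3024


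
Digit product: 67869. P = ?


6 × 7 × 8 × 6 × 9 = 18144


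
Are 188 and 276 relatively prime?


Euclidean algorithm:
276 = 1 * 188 + 88
188 = 2 * 88 + 12
88 = 7 * 12 + 4
12 = 3 * 4 + 0
GCD(188, 276) = 4

No, not coprime (GCD = 4)


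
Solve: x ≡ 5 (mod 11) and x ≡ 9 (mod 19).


M = 11*19 = 209
M1 = M/11 = 19, M2 = M/19 = 11
M1^(-1) mod 11 = 7, M2^(-1) mod 19 = 7
x = 5*19*7 + 9*11*7 = 1358
1358 mod 209 = 104
Check: 104 mod 11 = 5 ✓, 104 mod 19 = 9 ✓

x ≡ 104 (mod 209)


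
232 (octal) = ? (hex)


232 (base 8) = 154 (decimal)
154 (decimal) = 9A (base 16)


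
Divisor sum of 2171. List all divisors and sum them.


Divisors of 2171: 1, 13, 167, 2171
Sum = 1 + 13 + 167 + 2171 = 2352

σ(2171) = 2352


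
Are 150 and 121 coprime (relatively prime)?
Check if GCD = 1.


Euclidean algorithm:
150 = 1 * 121 + 29
121 = 4 * 29 + 5
29 = 5 * 5 + 4
5 = 1 * 4 + 1
4 = 4 * 1 + 0
GCD(150, 121) = 1

Yes, coprime (GCD = 1)


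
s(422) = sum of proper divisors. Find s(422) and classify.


Proper divisors: 1, 2, 211
Sum = 1 + 2 + 211 = 214
214 < 422 → deficient

s(422) = 214 (deficient)


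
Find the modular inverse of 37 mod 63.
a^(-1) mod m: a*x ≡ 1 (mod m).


Use the extended Euclidean algorithm on (63, 37); each row r = 63*s + 37*t:
r=63, s=1, t=0
r=37, s=0, t=1
q=1: r=26, s=1, t=-1   [63*(1) + 37*(-1) = 26]
q=1: r=11, s=-1, t=2   [63*(-1) + 37*(2) = 11]
q=2: r=4, s=3, t=-5   [63*(3) + 37*(-5) = 4]
q=2: r=3, s=-7, t=12   [63*(-7) + 37*(12) = 3]
q=1: r=1, s=10, t=-17   [63*(10) + 37*(-17) = 1]
q=3: r=0, s=-37, t=63   [63*(-37) + 37*(63) = 0]
GCD = 1 with t = -17, so 37*(-17) ≡ 1 (mod 63)
Inverse = -17 mod 63 = 46
Check: 37 * 46 = 1702 ≡ 1 (mod 63)

37^(-1) ≡ 46 (mod 63)


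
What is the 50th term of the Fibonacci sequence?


Sequence: 1, 1, 2, 3, 5, 8, 13, 21, 34, 55, 89, 144, 233, 377, 610, 987, 1597, 2584, 4181, 6765, 10946, 17711, 28657, 46368, 75025, 121393, 196418, 317811, 514229, 832040, 1346269, 2178309, 3524578, 5702887, 9227465, 14930352, 24157817, 39088169, 63245986, 102334155, 165580141, 267914296, 433494437, 701408733, 1134903170, 1836311903, 2971215073, 4807526976, 7778742049, 12586269025
F(50) = 12586269025


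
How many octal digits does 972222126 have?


972222126 in base 8 = 7174567256
Number of digits = 10

10 digits (base 8)


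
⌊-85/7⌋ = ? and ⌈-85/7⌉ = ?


-85/7 = -12.1429
floor = -13
ceil = -12

floor = -13, ceil = -12


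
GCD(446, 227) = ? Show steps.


446 = 1 * 227 + 219
227 = 1 * 219 + 8
219 = 27 * 8 + 3
8 = 2 * 3 + 2
3 = 1 * 2 + 1
2 = 2 * 1 + 0
GCD = 1


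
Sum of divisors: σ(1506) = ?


Divisors of 1506: 1, 2, 3, 6, 251, 502, 753, 1506
Sum = 1 + 2 + 3 + 6 + 251 + 502 + 753 + 1506 = 3024

σ(1506) = 3024


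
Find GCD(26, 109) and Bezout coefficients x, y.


Tabular extended Euclidean (each row: r = 26*s + 109*t):
r=26, s=1, t=0
r=109, s=0, t=1
q=0: r=26, s=1, t=0   [26*(1) + 109*(0) = 26]
q=4: r=5, s=-4, t=1   [26*(-4) + 109*(1) = 5]
q=5: r=1, s=21, t=-5   [26*(21) + 109*(-5) = 1]
q=5: r=0, s=-109, t=26   [26*(-109) + 109*(26) = 0]
GCD = 1; from the row with r=1: x=21, y=-5
Check: 26*(21) + 109*(-5) = 546 - 545 = 1

GCD = 1, x = 21, y = -5


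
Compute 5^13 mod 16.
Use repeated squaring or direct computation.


5^1 mod 16 = 5
5^2 mod 16 = 9
5^3 mod 16 = 13
5^4 mod 16 = 1
5^5 mod 16 = 5
5^6 mod 16 = 9
5^7 mod 16 = 13
5^8 mod 16 = 1
5^9 mod 16 = 5
5^10 mod 16 = 9
5^11 mod 16 = 13
5^12 mod 16 = 1
5^13 mod 16 = 5


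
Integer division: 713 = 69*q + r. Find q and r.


713 = 69 * 10 + 23
Check: 690 + 23 = 713

q = 10, r = 23


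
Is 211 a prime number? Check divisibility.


Check divisors up to sqrt(211) = 14.5258
No divisors found.
211 is prime.

Yes, 211 is prime


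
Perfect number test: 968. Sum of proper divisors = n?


Proper divisors of 968: 1, 2, 4, 8, 11, 22, 44, 88, 121, 242, 484
Sum = 1 + 2 + 4 + 8 + 11 + 22 + 44 + 88 + 121 + 242 + 484 = 1027

No, 968 is not perfect (1027 ≠ 968)


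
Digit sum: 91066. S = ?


9 + 1 + 0 + 6 + 6 = 22


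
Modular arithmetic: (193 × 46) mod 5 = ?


193 × 46 = 8878
8878 mod 5 = 3


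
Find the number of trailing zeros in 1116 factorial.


floor(1116/5) = 223
floor(1116/25) = 44
floor(1116/125) = 8
floor(1116/625) = 1
Total = 276

276 trailing zeros


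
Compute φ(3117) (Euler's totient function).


3117 = 3 × 1039
Prime factors: 3, 1039
φ(3117) = 3117 × (1-1/3) × (1-1/1039)
= 3117 × 2/3 × 1038/1039 = 2076

φ(3117) = 2076


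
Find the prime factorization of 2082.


2082 / 2 = 1041
1041 / 3 = 347
347 / 347 = 1
2082 = 2 × 3 × 347


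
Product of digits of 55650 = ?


5 × 5 × 6 × 5 × 0 = 0


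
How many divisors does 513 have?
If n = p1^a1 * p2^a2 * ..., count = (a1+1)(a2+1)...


513 = 3^3 × 19^1
d(513) = (3+1) × (1+1) = 8

8 divisors


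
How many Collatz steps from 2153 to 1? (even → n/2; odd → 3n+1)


2153 → 6460 → 3230 → 1615 → 4846 → 2423 → 7270 → 3635 → 10906 → 5453 → 16360 → 8180 → 4090 → 2045 → 6136 → 3068 → 1534 → 767 → 2302 → 1151 → 3454 → 1727 → 5182 → 2591 → 7774 → 3887 → 11662 → 5831 → 17494 → 8747 → 26242 → 13121 → 39364 → 19682 → 9841 → 29524 → 14762 → 7381 → 22144 → 11072 → 5536 → 2768 → 1384 → 692 → 346 → 173 → 520 → 260 → 130 → 65 → 196 → 98 → 49 → 148 → 74 → 37 → 112 → 56 → 28 → 14 → 7 → 22 → 11 → 34 → 17 → 52 → 26 → 13 → 40 → 20 → 10 → 5 → 16 → 8 → 4 → 2 → 1
Total steps = 76

76 steps


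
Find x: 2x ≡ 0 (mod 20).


GCD(2, 20) = 2 divides 0
Divide: 1x ≡ 0 (mod 10)
x ≡ 0 (mod 10)


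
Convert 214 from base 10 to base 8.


214 (base 10) = 214 (decimal)
214 (decimal) = 326 (base 8)


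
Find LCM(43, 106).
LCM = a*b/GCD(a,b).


GCD(43, 106) = 1
LCM = 43*106/1 = 4558/1 = 4558

LCM = 4558


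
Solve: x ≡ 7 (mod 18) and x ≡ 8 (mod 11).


M = 18*11 = 198
M1 = M/18 = 11, M2 = M/11 = 18
M1^(-1) mod 18 = 5, M2^(-1) mod 11 = 8
x = 7*11*5 + 8*18*8 = 1537
1537 mod 198 = 151
Check: 151 mod 18 = 7 ✓, 151 mod 11 = 8 ✓

x ≡ 151 (mod 198)


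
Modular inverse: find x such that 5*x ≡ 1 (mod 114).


Use the extended Euclidean algorithm on (114, 5); each row r = 114*s + 5*t:
r=114, s=1, t=0
r=5, s=0, t=1
q=22: r=4, s=1, t=-22   [114*(1) + 5*(-22) = 4]
q=1: r=1, s=-1, t=23   [114*(-1) + 5*(23) = 1]
q=4: r=0, s=5, t=-114   [114*(5) + 5*(-114) = 0]
GCD = 1 with t = 23, so 5*(23) ≡ 1 (mod 114)
Inverse = 23 mod 114 = 23
Check: 5 * 23 = 115 ≡ 1 (mod 114)

5^(-1) ≡ 23 (mod 114)


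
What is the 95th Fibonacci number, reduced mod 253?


F(k) mod 253 for k=1..95:
1, 1, 2, 3, 5, 8, 13, 21, 34, 55, 89, 144, 233, 124, 104, 228, 79, 54, 133, 187, 67, 1, 68, 69, 137, 206, 90, 43, 133, 176, 56, 232, 35, 14, 49, 63, 112, 175, 34, 209, 243, 199, 189, 135, 71, 206, 24, 230, 1, 231, 232, 210, 189, 146, 82, 228, 57, 32, 89, 121, 210, 78, 35, 113, 148, 8, 156, 164, 67, 231, 45, 23, 68, 91, 159, 250, 156, 153, 56, 209, 12, 221, 233, 201, 181, 129, 57, 186, 243, 176, 166, 89, 2, 91, 93
F(95) mod 253 = 93


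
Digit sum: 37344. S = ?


3 + 7 + 3 + 4 + 4 = 21


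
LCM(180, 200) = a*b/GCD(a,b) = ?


GCD(180, 200) = 20
LCM = 180*200/20 = 36000/20 = 1800

LCM = 1800


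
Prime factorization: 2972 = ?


2972 / 2 = 1486
1486 / 2 = 743
743 / 743 = 1
2972 = 2^2 × 743


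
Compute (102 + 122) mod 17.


102 + 122 = 224
224 mod 17 = 3


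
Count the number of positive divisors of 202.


202 = 2^1 × 101^1
d(202) = (1+1) × (1+1) = 4

4 divisors


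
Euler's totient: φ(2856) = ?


2856 = 2^3 × 3 × 7 × 17
Prime factors: 2, 3, 7, 17
φ(2856) = 2856 × (1-1/2) × (1-1/3) × (1-1/7) × (1-1/17)
= 2856 × 1/2 × 2/3 × 6/7 × 16/17 = 768

φ(2856) = 768


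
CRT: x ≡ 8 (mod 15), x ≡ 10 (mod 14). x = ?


M = 15*14 = 210
M1 = M/15 = 14, M2 = M/14 = 15
M1^(-1) mod 15 = 14, M2^(-1) mod 14 = 1
x = 8*14*14 + 10*15*1 = 1718
1718 mod 210 = 38
Check: 38 mod 15 = 8 ✓, 38 mod 14 = 10 ✓

x ≡ 38 (mod 210)


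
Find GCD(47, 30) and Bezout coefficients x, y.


Tabular extended Euclidean (each row: r = 47*s + 30*t):
r=47, s=1, t=0
r=30, s=0, t=1
q=1: r=17, s=1, t=-1   [47*(1) + 30*(-1) = 17]
q=1: r=13, s=-1, t=2   [47*(-1) + 30*(2) = 13]
q=1: r=4, s=2, t=-3   [47*(2) + 30*(-3) = 4]
q=3: r=1, s=-7, t=11   [47*(-7) + 30*(11) = 1]
q=4: r=0, s=30, t=-47   [47*(30) + 30*(-47) = 0]
GCD = 1; from the row with r=1: x=-7, y=11
Check: 47*(-7) + 30*(11) = -329 + 330 = 1

GCD = 1, x = -7, y = 11


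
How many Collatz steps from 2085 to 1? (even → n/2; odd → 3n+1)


2085 → 6256 → 3128 → 1564 → 782 → 391 → 1174 → 587 → 1762 → 881 → 2644 → 1322 → 661 → 1984 → 992 → 496 → 248 → 124 → 62 → 31 → 94 → 47 → 142 → 71 → 214 → 107 → 322 → 161 → 484 → 242 → 121 → 364 → 182 → 91 → 274 → 137 → 412 → 206 → 103 → 310 → 155 → 466 → 233 → 700 → 350 → 175 → 526 → 263 → 790 → 395 → 1186 → 593 → 1780 → 890 → 445 → 1336 → 668 → 334 → 167 → 502 → 251 → 754 → 377 → 1132 → 566 → 283 → 850 → 425 → 1276 → 638 → 319 → 958 → 479 → 1438 → 719 → 2158 → 1079 → 3238 → 1619 → 4858 → 2429 → 7288 → 3644 → 1822 → 911 → 2734 → 1367 → 4102 → 2051 → 6154 → 3077 → 9232 → 4616 → 2308 → 1154 → 577 → 1732 → 866 → 433 → 1300 → 650 → 325 → 976 → 488 → 244 → 122 → 61 → 184 → 92 → 46 → 23 → 70 → 35 → 106 → 53 → 160 → 80 → 40 → 20 → 10 → 5 → 16 → 8 → 4 → 2 → 1
Total steps = 125

125 steps


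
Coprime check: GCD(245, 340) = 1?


Euclidean algorithm:
340 = 1 * 245 + 95
245 = 2 * 95 + 55
95 = 1 * 55 + 40
55 = 1 * 40 + 15
40 = 2 * 15 + 10
15 = 1 * 10 + 5
10 = 2 * 5 + 0
GCD(245, 340) = 5

No, not coprime (GCD = 5)


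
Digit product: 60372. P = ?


6 × 0 × 3 × 7 × 2 = 0


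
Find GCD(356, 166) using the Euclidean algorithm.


356 = 2 * 166 + 24
166 = 6 * 24 + 22
24 = 1 * 22 + 2
22 = 11 * 2 + 0
GCD = 2


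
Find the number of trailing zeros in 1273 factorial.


floor(1273/5) = 254
floor(1273/25) = 50
floor(1273/125) = 10
floor(1273/625) = 2
Total = 316

316 trailing zeros


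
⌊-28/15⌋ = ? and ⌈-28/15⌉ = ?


-28/15 = -1.8667
floor = -2
ceil = -1

floor = -2, ceil = -1


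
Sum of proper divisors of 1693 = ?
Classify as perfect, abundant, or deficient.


Proper divisors: 1
Sum = 1 = 1
1 < 1693 → deficient

s(1693) = 1 (deficient)


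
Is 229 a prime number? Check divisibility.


Check divisors up to sqrt(229) = 15.1327
No divisors found.
229 is prime.

Yes, 229 is prime


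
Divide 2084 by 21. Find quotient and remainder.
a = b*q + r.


2084 = 21 * 99 + 5
Check: 2079 + 5 = 2084

q = 99, r = 5


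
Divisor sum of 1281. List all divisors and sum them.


Divisors of 1281: 1, 3, 7, 21, 61, 183, 427, 1281
Sum = 1 + 3 + 7 + 21 + 61 + 183 + 427 + 1281 = 1984

σ(1281) = 1984


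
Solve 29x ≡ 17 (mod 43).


GCD(29, 43) = 1, unique solution
a^(-1) mod 43 = 3
x = 3 * 17 mod 43 = 8

x ≡ 8 (mod 43)


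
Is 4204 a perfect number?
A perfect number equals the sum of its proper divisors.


Proper divisors of 4204: 1, 2, 4, 1051, 2102
Sum = 1 + 2 + 4 + 1051 + 2102 = 3160

No, 4204 is not perfect (3160 ≠ 4204)


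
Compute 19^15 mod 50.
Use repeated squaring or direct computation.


19^1 mod 50 = 19
19^2 mod 50 = 11
19^3 mod 50 = 9
19^4 mod 50 = 21
19^5 mod 50 = 49
19^6 mod 50 = 31
19^7 mod 50 = 39
19^8 mod 50 = 41
19^9 mod 50 = 29
19^10 mod 50 = 1
19^11 mod 50 = 19
19^12 mod 50 = 11
19^13 mod 50 = 9
19^14 mod 50 = 21
19^15 mod 50 = 49


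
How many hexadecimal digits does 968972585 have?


968972585 in base 16 = 39C15929
Number of digits = 8

8 digits (base 16)


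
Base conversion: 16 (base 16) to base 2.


16 (base 16) = 22 (decimal)
22 (decimal) = 10110 (base 2)


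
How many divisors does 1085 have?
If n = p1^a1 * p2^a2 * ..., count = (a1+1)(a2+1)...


1085 = 5^1 × 7^1 × 31^1
d(1085) = (1+1) × (1+1) × (1+1) = 8

8 divisors


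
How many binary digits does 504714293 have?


504714293 in base 2 = 11110000101010101010000110101
Number of digits = 29

29 digits (base 2)


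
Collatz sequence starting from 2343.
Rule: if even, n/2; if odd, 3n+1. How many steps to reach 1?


2343 → 7030 → 3515 → 10546 → 5273 → 15820 → 7910 → 3955 → 11866 → 5933 → 17800 → 8900 → 4450 → 2225 → 6676 → 3338 → 1669 → 5008 → 2504 → 1252 → 626 → 313 → 940 → 470 → 235 → 706 → 353 → 1060 → 530 → 265 → 796 → 398 → 199 → 598 → 299 → 898 → 449 → 1348 → 674 → 337 → 1012 → 506 → 253 → 760 → 380 → 190 → 95 → 286 → 143 → 430 → 215 → 646 → 323 → 970 → 485 → 1456 → 728 → 364 → 182 → 91 → 274 → 137 → 412 → 206 → 103 → 310 → 155 → 466 → 233 → 700 → 350 → 175 → 526 → 263 → 790 → 395 → 1186 → 593 → 1780 → 890 → 445 → 1336 → 668 → 334 → 167 → 502 → 251 → 754 → 377 → 1132 → 566 → 283 → 850 → 425 → 1276 → 638 → 319 → 958 → 479 → 1438 → 719 → 2158 → 1079 → 3238 → 1619 → 4858 → 2429 → 7288 → 3644 → 1822 → 911 → 2734 → 1367 → 4102 → 2051 → 6154 → 3077 → 9232 → 4616 → 2308 → 1154 → 577 → 1732 → 866 → 433 → 1300 → 650 → 325 → 976 → 488 → 244 → 122 → 61 → 184 → 92 → 46 → 23 → 70 → 35 → 106 → 53 → 160 → 80 → 40 → 20 → 10 → 5 → 16 → 8 → 4 → 2 → 1
Total steps = 151

151 steps


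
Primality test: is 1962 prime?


1962 / 2 = 981 (exact division)
1962 is NOT prime.

No, 1962 is not prime


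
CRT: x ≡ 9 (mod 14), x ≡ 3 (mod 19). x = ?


M = 14*19 = 266
M1 = M/14 = 19, M2 = M/19 = 14
M1^(-1) mod 14 = 3, M2^(-1) mod 19 = 15
x = 9*19*3 + 3*14*15 = 1143
1143 mod 266 = 79
Check: 79 mod 14 = 9 ✓, 79 mod 19 = 3 ✓

x ≡ 79 (mod 266)


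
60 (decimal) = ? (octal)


60 (base 10) = 60 (decimal)
60 (decimal) = 74 (base 8)


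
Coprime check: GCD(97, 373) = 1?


Euclidean algorithm:
373 = 3 * 97 + 82
97 = 1 * 82 + 15
82 = 5 * 15 + 7
15 = 2 * 7 + 1
7 = 7 * 1 + 0
GCD(97, 373) = 1

Yes, coprime (GCD = 1)


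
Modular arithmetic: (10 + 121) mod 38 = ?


10 + 121 = 131
131 mod 38 = 17


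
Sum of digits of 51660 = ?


5 + 1 + 6 + 6 + 0 = 18


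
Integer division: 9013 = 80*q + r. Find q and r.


9013 = 80 * 112 + 53
Check: 8960 + 53 = 9013

q = 112, r = 53


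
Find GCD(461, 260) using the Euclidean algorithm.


461 = 1 * 260 + 201
260 = 1 * 201 + 59
201 = 3 * 59 + 24
59 = 2 * 24 + 11
24 = 2 * 11 + 2
11 = 5 * 2 + 1
2 = 2 * 1 + 0
GCD = 1


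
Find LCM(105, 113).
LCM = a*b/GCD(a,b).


GCD(105, 113) = 1
LCM = 105*113/1 = 11865/1 = 11865

LCM = 11865


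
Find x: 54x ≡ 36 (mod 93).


GCD(54, 93) = 3 divides 36
Divide: 18x ≡ 12 (mod 31)
x ≡ 11 (mod 31)


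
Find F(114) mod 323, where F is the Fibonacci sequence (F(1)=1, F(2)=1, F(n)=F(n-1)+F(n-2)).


F(k) mod 323 for k=1..114:
1, 1, 2, 3, 5, 8, 13, 21, 34, 55, 89, 144, 233, 54, 287, 18, 305, 0, 305, 305, 287, 269, 233, 179, 89, 268, 34, 302, 13, 315, 5, 320, 2, 322, 1, 0, 1, 1, 2, 3, 5, 8, 13, 21, 34, 55, 89, 144, 233, 54, 287, 18, 305, 0, 305, 305, 287, 269, 233, 179, 89, 268, 34, 302, 13, 315, 5, 320, 2, 322, 1, 0, 1, 1, 2, 3, 5, 8, 13, 21, 34, 55, 89, 144, 233, 54, 287, 18, 305, 0, 305, 305, 287, 269, 233, 179, 89, 268, 34, 302, 13, 315, 5, 320, 2, 322, 1, 0, 1, 1, 2, 3, 5, 8
F(114) mod 323 = 8


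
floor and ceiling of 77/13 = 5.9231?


77/13 = 5.9231
floor = 5
ceil = 6

floor = 5, ceil = 6


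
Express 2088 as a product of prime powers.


2088 / 2 = 1044
1044 / 2 = 522
522 / 2 = 261
261 / 3 = 87
87 / 3 = 29
29 / 29 = 1
2088 = 2^3 × 3^2 × 29


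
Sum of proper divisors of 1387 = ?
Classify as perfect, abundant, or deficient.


Proper divisors: 1, 19, 73
Sum = 1 + 19 + 73 = 93
93 < 1387 → deficient

s(1387) = 93 (deficient)


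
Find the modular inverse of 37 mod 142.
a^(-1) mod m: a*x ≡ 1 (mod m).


Use the extended Euclidean algorithm on (142, 37); each row r = 142*s + 37*t:
r=142, s=1, t=0
r=37, s=0, t=1
q=3: r=31, s=1, t=-3   [142*(1) + 37*(-3) = 31]
q=1: r=6, s=-1, t=4   [142*(-1) + 37*(4) = 6]
q=5: r=1, s=6, t=-23   [142*(6) + 37*(-23) = 1]
q=6: r=0, s=-37, t=142   [142*(-37) + 37*(142) = 0]
GCD = 1 with t = -23, so 37*(-23) ≡ 1 (mod 142)
Inverse = -23 mod 142 = 119
Check: 37 * 119 = 4403 ≡ 1 (mod 142)

37^(-1) ≡ 119 (mod 142)


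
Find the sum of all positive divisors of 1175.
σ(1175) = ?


Divisors of 1175: 1, 5, 25, 47, 235, 1175
Sum = 1 + 5 + 25 + 47 + 235 + 1175 = 1488

σ(1175) = 1488


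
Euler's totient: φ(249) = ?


249 = 3 × 83
Prime factors: 3, 83
φ(249) = 249 × (1-1/3) × (1-1/83)
= 249 × 2/3 × 82/83 = 164

φ(249) = 164


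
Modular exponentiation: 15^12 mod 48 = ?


15^1 mod 48 = 15
15^2 mod 48 = 33
15^3 mod 48 = 15
15^4 mod 48 = 33
15^5 mod 48 = 15
15^6 mod 48 = 33
15^7 mod 48 = 15
15^8 mod 48 = 33
15^9 mod 48 = 15
15^10 mod 48 = 33
15^11 mod 48 = 15
15^12 mod 48 = 33


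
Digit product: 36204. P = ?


3 × 6 × 2 × 0 × 4 = 0


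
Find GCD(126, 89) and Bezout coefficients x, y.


Tabular extended Euclidean (each row: r = 126*s + 89*t):
r=126, s=1, t=0
r=89, s=0, t=1
q=1: r=37, s=1, t=-1   [126*(1) + 89*(-1) = 37]
q=2: r=15, s=-2, t=3   [126*(-2) + 89*(3) = 15]
q=2: r=7, s=5, t=-7   [126*(5) + 89*(-7) = 7]
q=2: r=1, s=-12, t=17   [126*(-12) + 89*(17) = 1]
q=7: r=0, s=89, t=-126   [126*(89) + 89*(-126) = 0]
GCD = 1; from the row with r=1: x=-12, y=17
Check: 126*(-12) + 89*(17) = -1512 + 1513 = 1

GCD = 1, x = -12, y = 17


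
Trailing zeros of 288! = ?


floor(288/5) = 57
floor(288/25) = 11
floor(288/125) = 2
Total = 70

70 trailing zeros


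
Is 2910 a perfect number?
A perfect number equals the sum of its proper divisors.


Proper divisors of 2910: 1, 2, 3, 5, 6, 10, 15, 30, 97, 194, 291, 485, 582, 970, 1455
Sum = 1 + 2 + 3 + 5 + 6 + 10 + 15 + 30 + 97 + 194 + 291 + 485 + 582 + 970 + 1455 = 4146

No, 2910 is not perfect (4146 ≠ 2910)


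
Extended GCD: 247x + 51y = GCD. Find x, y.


Tabular extended Euclidean (each row: r = 247*s + 51*t):
r=247, s=1, t=0
r=51, s=0, t=1
q=4: r=43, s=1, t=-4   [247*(1) + 51*(-4) = 43]
q=1: r=8, s=-1, t=5   [247*(-1) + 51*(5) = 8]
q=5: r=3, s=6, t=-29   [247*(6) + 51*(-29) = 3]
q=2: r=2, s=-13, t=63   [247*(-13) + 51*(63) = 2]
q=1: r=1, s=19, t=-92   [247*(19) + 51*(-92) = 1]
q=2: r=0, s=-51, t=247   [247*(-51) + 51*(247) = 0]
GCD = 1; from the row with r=1: x=19, y=-92
Check: 247*(19) + 51*(-92) = 4693 - 4692 = 1

GCD = 1, x = 19, y = -92


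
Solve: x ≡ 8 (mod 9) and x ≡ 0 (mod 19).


M = 9*19 = 171
M1 = M/9 = 19, M2 = M/19 = 9
M1^(-1) mod 9 = 1, M2^(-1) mod 19 = 17
x = 8*19*1 + 0*9*17 = 152
152 mod 171 = 152
Check: 152 mod 9 = 8 ✓, 152 mod 19 = 0 ✓

x ≡ 152 (mod 171)


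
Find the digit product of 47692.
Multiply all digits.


4 × 7 × 6 × 9 × 2 = 3024


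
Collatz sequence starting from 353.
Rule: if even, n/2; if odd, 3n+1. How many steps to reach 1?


353 → 1060 → 530 → 265 → 796 → 398 → 199 → 598 → 299 → 898 → 449 → 1348 → 674 → 337 → 1012 → 506 → 253 → 760 → 380 → 190 → 95 → 286 → 143 → 430 → 215 → 646 → 323 → 970 → 485 → 1456 → 728 → 364 → 182 → 91 → 274 → 137 → 412 → 206 → 103 → 310 → 155 → 466 → 233 → 700 → 350 → 175 → 526 → 263 → 790 → 395 → 1186 → 593 → 1780 → 890 → 445 → 1336 → 668 → 334 → 167 → 502 → 251 → 754 → 377 → 1132 → 566 → 283 → 850 → 425 → 1276 → 638 → 319 → 958 → 479 → 1438 → 719 → 2158 → 1079 → 3238 → 1619 → 4858 → 2429 → 7288 → 3644 → 1822 → 911 → 2734 → 1367 → 4102 → 2051 → 6154 → 3077 → 9232 → 4616 → 2308 → 1154 → 577 → 1732 → 866 → 433 → 1300 → 650 → 325 → 976 → 488 → 244 → 122 → 61 → 184 → 92 → 46 → 23 → 70 → 35 → 106 → 53 → 160 → 80 → 40 → 20 → 10 → 5 → 16 → 8 → 4 → 2 → 1
Total steps = 125

125 steps


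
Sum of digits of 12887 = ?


1 + 2 + 8 + 8 + 7 = 26


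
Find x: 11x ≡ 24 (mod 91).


GCD(11, 91) = 1, unique solution
a^(-1) mod 91 = 58
x = 58 * 24 mod 91 = 27

x ≡ 27 (mod 91)


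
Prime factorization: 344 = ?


344 / 2 = 172
172 / 2 = 86
86 / 2 = 43
43 / 43 = 1
344 = 2^3 × 43


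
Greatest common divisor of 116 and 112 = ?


116 = 1 * 112 + 4
112 = 28 * 4 + 0
GCD = 4


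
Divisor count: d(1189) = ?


1189 = 29^1 × 41^1
d(1189) = (1+1) × (1+1) = 4

4 divisors


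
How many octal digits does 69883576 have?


69883576 in base 8 = 412453270
Number of digits = 9

9 digits (base 8)


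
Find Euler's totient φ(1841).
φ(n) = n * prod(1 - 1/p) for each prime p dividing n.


1841 = 7 × 263
Prime factors: 7, 263
φ(1841) = 1841 × (1-1/7) × (1-1/263)
= 1841 × 6/7 × 262/263 = 1572

φ(1841) = 1572


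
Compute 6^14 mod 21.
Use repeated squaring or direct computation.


6^1 mod 21 = 6
6^2 mod 21 = 15
6^3 mod 21 = 6
6^4 mod 21 = 15
6^5 mod 21 = 6
6^6 mod 21 = 15
6^7 mod 21 = 6
6^8 mod 21 = 15
6^9 mod 21 = 6
6^10 mod 21 = 15
6^11 mod 21 = 6
6^12 mod 21 = 15
6^13 mod 21 = 6
6^14 mod 21 = 15


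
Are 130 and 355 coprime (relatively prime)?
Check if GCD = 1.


Euclidean algorithm:
355 = 2 * 130 + 95
130 = 1 * 95 + 35
95 = 2 * 35 + 25
35 = 1 * 25 + 10
25 = 2 * 10 + 5
10 = 2 * 5 + 0
GCD(130, 355) = 5

No, not coprime (GCD = 5)


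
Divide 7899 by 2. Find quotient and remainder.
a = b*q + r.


7899 = 2 * 3949 + 1
Check: 7898 + 1 = 7899

q = 3949, r = 1


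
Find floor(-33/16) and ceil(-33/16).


-33/16 = -2.0625
floor = -3
ceil = -2

floor = -3, ceil = -2


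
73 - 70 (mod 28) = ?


73 - 70 = 3
3 mod 28 = 3


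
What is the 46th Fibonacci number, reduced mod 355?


F(k) mod 355 for k=1..46:
1, 1, 2, 3, 5, 8, 13, 21, 34, 55, 89, 144, 233, 22, 255, 277, 177, 99, 276, 20, 296, 316, 257, 218, 120, 338, 103, 86, 189, 275, 109, 29, 138, 167, 305, 117, 67, 184, 251, 80, 331, 56, 32, 88, 120, 208
F(46) mod 355 = 208


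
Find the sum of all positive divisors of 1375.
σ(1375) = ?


Divisors of 1375: 1, 5, 11, 25, 55, 125, 275, 1375
Sum = 1 + 5 + 11 + 25 + 55 + 125 + 275 + 1375 = 1872

σ(1375) = 1872


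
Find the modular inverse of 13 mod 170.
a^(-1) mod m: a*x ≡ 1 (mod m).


Use the extended Euclidean algorithm on (170, 13); each row r = 170*s + 13*t:
r=170, s=1, t=0
r=13, s=0, t=1
q=13: r=1, s=1, t=-13   [170*(1) + 13*(-13) = 1]
q=13: r=0, s=-13, t=170   [170*(-13) + 13*(170) = 0]
GCD = 1 with t = -13, so 13*(-13) ≡ 1 (mod 170)
Inverse = -13 mod 170 = 157
Check: 13 * 157 = 2041 ≡ 1 (mod 170)

13^(-1) ≡ 157 (mod 170)


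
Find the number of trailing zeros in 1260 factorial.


floor(1260/5) = 252
floor(1260/25) = 50
floor(1260/125) = 10
floor(1260/625) = 2
Total = 314

314 trailing zeros


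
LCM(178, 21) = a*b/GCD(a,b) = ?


GCD(178, 21) = 1
LCM = 178*21/1 = 3738/1 = 3738

LCM = 3738


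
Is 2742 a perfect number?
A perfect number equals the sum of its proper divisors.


Proper divisors of 2742: 1, 2, 3, 6, 457, 914, 1371
Sum = 1 + 2 + 3 + 6 + 457 + 914 + 1371 = 2754

No, 2742 is not perfect (2754 ≠ 2742)


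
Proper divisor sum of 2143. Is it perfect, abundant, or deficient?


Proper divisors: 1
Sum = 1 = 1
1 < 2143 → deficient

s(2143) = 1 (deficient)


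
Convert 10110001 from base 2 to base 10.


10110001 (base 2) = 177 (decimal)
177 (decimal) = 177 (base 10)


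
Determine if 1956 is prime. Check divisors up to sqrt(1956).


1956 / 2 = 978 (exact division)
1956 is NOT prime.

No, 1956 is not prime


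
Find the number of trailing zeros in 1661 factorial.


floor(1661/5) = 332
floor(1661/25) = 66
floor(1661/125) = 13
floor(1661/625) = 2
Total = 413

413 trailing zeros


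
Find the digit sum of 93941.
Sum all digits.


9 + 3 + 9 + 4 + 1 = 26


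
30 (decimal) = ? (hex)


30 (base 10) = 30 (decimal)
30 (decimal) = 1E (base 16)


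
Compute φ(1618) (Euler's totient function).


1618 = 2 × 809
Prime factors: 2, 809
φ(1618) = 1618 × (1-1/2) × (1-1/809)
= 1618 × 1/2 × 808/809 = 808

φ(1618) = 808


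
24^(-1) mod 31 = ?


Use the extended Euclidean algorithm on (31, 24); each row r = 31*s + 24*t:
r=31, s=1, t=0
r=24, s=0, t=1
q=1: r=7, s=1, t=-1   [31*(1) + 24*(-1) = 7]
q=3: r=3, s=-3, t=4   [31*(-3) + 24*(4) = 3]
q=2: r=1, s=7, t=-9   [31*(7) + 24*(-9) = 1]
q=3: r=0, s=-24, t=31   [31*(-24) + 24*(31) = 0]
GCD = 1 with t = -9, so 24*(-9) ≡ 1 (mod 31)
Inverse = -9 mod 31 = 22
Check: 24 * 22 = 528 ≡ 1 (mod 31)

24^(-1) ≡ 22 (mod 31)


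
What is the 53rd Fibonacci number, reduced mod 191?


F(k) mod 191 for k=1..53:
1, 1, 2, 3, 5, 8, 13, 21, 34, 55, 89, 144, 42, 186, 37, 32, 69, 101, 170, 80, 59, 139, 7, 146, 153, 108, 70, 178, 57, 44, 101, 145, 55, 9, 64, 73, 137, 19, 156, 175, 140, 124, 73, 6, 79, 85, 164, 58, 31, 89, 120, 18, 138
F(53) mod 191 = 138


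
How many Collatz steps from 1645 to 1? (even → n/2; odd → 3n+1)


1645 → 4936 → 2468 → 1234 → 617 → 1852 → 926 → 463 → 1390 → 695 → 2086 → 1043 → 3130 → 1565 → 4696 → 2348 → 1174 → 587 → 1762 → 881 → 2644 → 1322 → 661 → 1984 → 992 → 496 → 248 → 124 → 62 → 31 → 94 → 47 → 142 → 71 → 214 → 107 → 322 → 161 → 484 → 242 → 121 → 364 → 182 → 91 → 274 → 137 → 412 → 206 → 103 → 310 → 155 → 466 → 233 → 700 → 350 → 175 → 526 → 263 → 790 → 395 → 1186 → 593 → 1780 → 890 → 445 → 1336 → 668 → 334 → 167 → 502 → 251 → 754 → 377 → 1132 → 566 → 283 → 850 → 425 → 1276 → 638 → 319 → 958 → 479 → 1438 → 719 → 2158 → 1079 → 3238 → 1619 → 4858 → 2429 → 7288 → 3644 → 1822 → 911 → 2734 → 1367 → 4102 → 2051 → 6154 → 3077 → 9232 → 4616 → 2308 → 1154 → 577 → 1732 → 866 → 433 → 1300 → 650 → 325 → 976 → 488 → 244 → 122 → 61 → 184 → 92 → 46 → 23 → 70 → 35 → 106 → 53 → 160 → 80 → 40 → 20 → 10 → 5 → 16 → 8 → 4 → 2 → 1
Total steps = 135

135 steps


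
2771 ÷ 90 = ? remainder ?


2771 = 90 * 30 + 71
Check: 2700 + 71 = 2771

q = 30, r = 71


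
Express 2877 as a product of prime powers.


2877 / 3 = 959
959 / 7 = 137
137 / 137 = 1
2877 = 3 × 7 × 137


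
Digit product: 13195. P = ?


1 × 3 × 1 × 9 × 5 = 135


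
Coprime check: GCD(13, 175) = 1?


Euclidean algorithm:
175 = 13 * 13 + 6
13 = 2 * 6 + 1
6 = 6 * 1 + 0
GCD(13, 175) = 1

Yes, coprime (GCD = 1)


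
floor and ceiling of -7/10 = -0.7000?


-7/10 = -0.7000
floor = -1
ceil = 0

floor = -1, ceil = 0


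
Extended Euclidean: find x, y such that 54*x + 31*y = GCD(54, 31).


Tabular extended Euclidean (each row: r = 54*s + 31*t):
r=54, s=1, t=0
r=31, s=0, t=1
q=1: r=23, s=1, t=-1   [54*(1) + 31*(-1) = 23]
q=1: r=8, s=-1, t=2   [54*(-1) + 31*(2) = 8]
q=2: r=7, s=3, t=-5   [54*(3) + 31*(-5) = 7]
q=1: r=1, s=-4, t=7   [54*(-4) + 31*(7) = 1]
q=7: r=0, s=31, t=-54   [54*(31) + 31*(-54) = 0]
GCD = 1; from the row with r=1: x=-4, y=7
Check: 54*(-4) + 31*(7) = -216 + 217 = 1

GCD = 1, x = -4, y = 7


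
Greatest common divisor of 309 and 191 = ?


309 = 1 * 191 + 118
191 = 1 * 118 + 73
118 = 1 * 73 + 45
73 = 1 * 45 + 28
45 = 1 * 28 + 17
28 = 1 * 17 + 11
17 = 1 * 11 + 6
11 = 1 * 6 + 5
6 = 1 * 5 + 1
5 = 5 * 1 + 0
GCD = 1


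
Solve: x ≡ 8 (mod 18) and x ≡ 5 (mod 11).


M = 18*11 = 198
M1 = M/18 = 11, M2 = M/11 = 18
M1^(-1) mod 18 = 5, M2^(-1) mod 11 = 8
x = 8*11*5 + 5*18*8 = 1160
1160 mod 198 = 170
Check: 170 mod 18 = 8 ✓, 170 mod 11 = 5 ✓

x ≡ 170 (mod 198)


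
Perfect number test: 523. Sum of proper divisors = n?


Proper divisors of 523: 1
Sum = 1 = 1

No, 523 is not perfect (1 ≠ 523)


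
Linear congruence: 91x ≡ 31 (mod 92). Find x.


GCD(91, 92) = 1, unique solution
a^(-1) mod 92 = 91
x = 91 * 31 mod 92 = 61

x ≡ 61 (mod 92)


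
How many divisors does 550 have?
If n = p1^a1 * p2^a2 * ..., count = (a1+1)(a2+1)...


550 = 2^1 × 5^2 × 11^1
d(550) = (1+1) × (2+1) × (1+1) = 12

12 divisors


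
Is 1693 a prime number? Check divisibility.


Check divisors up to sqrt(1693) = 41.1461
No divisors found.
1693 is prime.

Yes, 1693 is prime


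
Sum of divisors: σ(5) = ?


Divisors of 5: 1, 5
Sum = 1 + 5 = 6

σ(5) = 6


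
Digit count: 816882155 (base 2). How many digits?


816882155 in base 2 = 110000101100001010000111101011
Number of digits = 30

30 digits (base 2)


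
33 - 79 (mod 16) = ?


33 - 79 = -46
-46 mod 16 = 2


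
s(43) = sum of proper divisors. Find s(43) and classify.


Proper divisors: 1
Sum = 1 = 1
1 < 43 → deficient

s(43) = 1 (deficient)


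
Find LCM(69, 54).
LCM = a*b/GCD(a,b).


GCD(69, 54) = 3
LCM = 69*54/3 = 3726/3 = 1242

LCM = 1242


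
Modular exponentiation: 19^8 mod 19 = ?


19^1 mod 19 = 0
19^2 mod 19 = 0
19^3 mod 19 = 0
19^4 mod 19 = 0
19^5 mod 19 = 0
19^6 mod 19 = 0
19^7 mod 19 = 0
19^8 mod 19 = 0


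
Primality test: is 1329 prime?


1329 / 3 = 443 (exact division)
1329 is NOT prime.

No, 1329 is not prime


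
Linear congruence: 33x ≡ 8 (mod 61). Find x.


GCD(33, 61) = 1, unique solution
a^(-1) mod 61 = 37
x = 37 * 8 mod 61 = 52

x ≡ 52 (mod 61)


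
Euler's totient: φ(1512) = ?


1512 = 2^3 × 3^3 × 7
Prime factors: 2, 3, 7
φ(1512) = 1512 × (1-1/2) × (1-1/3) × (1-1/7)
= 1512 × 1/2 × 2/3 × 6/7 = 432

φ(1512) = 432


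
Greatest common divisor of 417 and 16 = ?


417 = 26 * 16 + 1
16 = 16 * 1 + 0
GCD = 1


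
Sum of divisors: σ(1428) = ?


Divisors of 1428: 1, 2, 3, 4, 6, 7, 12, 14, 17, 21, 28, 34, 42, 51, 68, 84, 102, 119, 204, 238, 357, 476, 714, 1428
Sum = 1 + 2 + 3 + 4 + 6 + 7 + 12 + 14 + 17 + 21 + 28 + 34 + 42 + 51 + 68 + 84 + 102 + 119 + 204 + 238 + 357 + 476 + 714 + 1428 = 4032

σ(1428) = 4032


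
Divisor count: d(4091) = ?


4091 = 4091^1
d(4091) = (1+1) = 2

2 divisors


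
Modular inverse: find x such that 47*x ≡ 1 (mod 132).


Use the extended Euclidean algorithm on (132, 47); each row r = 132*s + 47*t:
r=132, s=1, t=0
r=47, s=0, t=1
q=2: r=38, s=1, t=-2   [132*(1) + 47*(-2) = 38]
q=1: r=9, s=-1, t=3   [132*(-1) + 47*(3) = 9]
q=4: r=2, s=5, t=-14   [132*(5) + 47*(-14) = 2]
q=4: r=1, s=-21, t=59   [132*(-21) + 47*(59) = 1]
q=2: r=0, s=47, t=-132   [132*(47) + 47*(-132) = 0]
GCD = 1 with t = 59, so 47*(59) ≡ 1 (mod 132)
Inverse = 59 mod 132 = 59
Check: 47 * 59 = 2773 ≡ 1 (mod 132)

47^(-1) ≡ 59 (mod 132)


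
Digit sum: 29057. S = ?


2 + 9 + 0 + 5 + 7 = 23


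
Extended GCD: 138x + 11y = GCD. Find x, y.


Tabular extended Euclidean (each row: r = 138*s + 11*t):
r=138, s=1, t=0
r=11, s=0, t=1
q=12: r=6, s=1, t=-12   [138*(1) + 11*(-12) = 6]
q=1: r=5, s=-1, t=13   [138*(-1) + 11*(13) = 5]
q=1: r=1, s=2, t=-25   [138*(2) + 11*(-25) = 1]
q=5: r=0, s=-11, t=138   [138*(-11) + 11*(138) = 0]
GCD = 1; from the row with r=1: x=2, y=-25
Check: 138*(2) + 11*(-25) = 276 - 275 = 1

GCD = 1, x = 2, y = -25


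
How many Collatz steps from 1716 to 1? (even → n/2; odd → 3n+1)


1716 → 858 → 429 → 1288 → 644 → 322 → 161 → 484 → 242 → 121 → 364 → 182 → 91 → 274 → 137 → 412 → 206 → 103 → 310 → 155 → 466 → 233 → 700 → 350 → 175 → 526 → 263 → 790 → 395 → 1186 → 593 → 1780 → 890 → 445 → 1336 → 668 → 334 → 167 → 502 → 251 → 754 → 377 → 1132 → 566 → 283 → 850 → 425 → 1276 → 638 → 319 → 958 → 479 → 1438 → 719 → 2158 → 1079 → 3238 → 1619 → 4858 → 2429 → 7288 → 3644 → 1822 → 911 → 2734 → 1367 → 4102 → 2051 → 6154 → 3077 → 9232 → 4616 → 2308 → 1154 → 577 → 1732 → 866 → 433 → 1300 → 650 → 325 → 976 → 488 → 244 → 122 → 61 → 184 → 92 → 46 → 23 → 70 → 35 → 106 → 53 → 160 → 80 → 40 → 20 → 10 → 5 → 16 → 8 → 4 → 2 → 1
Total steps = 104

104 steps


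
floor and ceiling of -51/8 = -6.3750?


-51/8 = -6.3750
floor = -7
ceil = -6

floor = -7, ceil = -6


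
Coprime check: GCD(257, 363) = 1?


Euclidean algorithm:
363 = 1 * 257 + 106
257 = 2 * 106 + 45
106 = 2 * 45 + 16
45 = 2 * 16 + 13
16 = 1 * 13 + 3
13 = 4 * 3 + 1
3 = 3 * 1 + 0
GCD(257, 363) = 1

Yes, coprime (GCD = 1)


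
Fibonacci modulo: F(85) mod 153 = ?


F(k) mod 153 for k=1..85:
1, 1, 2, 3, 5, 8, 13, 21, 34, 55, 89, 144, 80, 71, 151, 69, 67, 136, 50, 33, 83, 116, 46, 9, 55, 64, 119, 30, 149, 26, 22, 48, 70, 118, 35, 0, 35, 35, 70, 105, 22, 127, 149, 123, 119, 89, 55, 144, 46, 37, 83, 120, 50, 17, 67, 84, 151, 82, 80, 9, 89, 98, 34, 132, 13, 145, 5, 150, 2, 152, 1, 0, 1, 1, 2, 3, 5, 8, 13, 21, 34, 55, 89, 144, 80
F(85) mod 153 = 80


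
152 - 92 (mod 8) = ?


152 - 92 = 60
60 mod 8 = 4


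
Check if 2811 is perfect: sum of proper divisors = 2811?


Proper divisors of 2811: 1, 3, 937
Sum = 1 + 3 + 937 = 941

No, 2811 is not perfect (941 ≠ 2811)


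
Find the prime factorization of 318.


318 / 2 = 159
159 / 3 = 53
53 / 53 = 1
318 = 2 × 3 × 53


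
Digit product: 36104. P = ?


3 × 6 × 1 × 0 × 4 = 0


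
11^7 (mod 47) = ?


11^1 mod 47 = 11
11^2 mod 47 = 27
11^3 mod 47 = 15
11^4 mod 47 = 24
11^5 mod 47 = 29
11^6 mod 47 = 37
11^7 mod 47 = 31


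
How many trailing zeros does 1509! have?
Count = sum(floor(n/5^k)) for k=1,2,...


floor(1509/5) = 301
floor(1509/25) = 60
floor(1509/125) = 12
floor(1509/625) = 2
Total = 375

375 trailing zeros


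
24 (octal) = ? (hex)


24 (base 8) = 20 (decimal)
20 (decimal) = 14 (base 16)


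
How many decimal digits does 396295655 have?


396295655 has 9 digits in base 10
floor(log10(396295655)) + 1 = floor(8.5980) + 1 = 9

9 digits (base 10)


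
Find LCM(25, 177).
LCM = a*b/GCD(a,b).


GCD(25, 177) = 1
LCM = 25*177/1 = 4425/1 = 4425

LCM = 4425


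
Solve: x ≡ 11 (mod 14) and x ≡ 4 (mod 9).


M = 14*9 = 126
M1 = M/14 = 9, M2 = M/9 = 14
M1^(-1) mod 14 = 11, M2^(-1) mod 9 = 2
x = 11*9*11 + 4*14*2 = 1201
1201 mod 126 = 67
Check: 67 mod 14 = 11 ✓, 67 mod 9 = 4 ✓

x ≡ 67 (mod 126)


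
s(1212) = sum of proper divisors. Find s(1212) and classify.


Proper divisors: 1, 2, 3, 4, 6, 12, 101, 202, 303, 404, 606
Sum = 1 + 2 + 3 + 4 + 6 + 12 + 101 + 202 + 303 + 404 + 606 = 1644
1644 > 1212 → abundant

s(1212) = 1644 (abundant)


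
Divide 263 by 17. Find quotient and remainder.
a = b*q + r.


263 = 17 * 15 + 8
Check: 255 + 8 = 263

q = 15, r = 8


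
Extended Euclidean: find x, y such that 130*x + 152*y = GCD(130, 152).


Tabular extended Euclidean (each row: r = 130*s + 152*t):
r=130, s=1, t=0
r=152, s=0, t=1
q=0: r=130, s=1, t=0   [130*(1) + 152*(0) = 130]
q=1: r=22, s=-1, t=1   [130*(-1) + 152*(1) = 22]
q=5: r=20, s=6, t=-5   [130*(6) + 152*(-5) = 20]
q=1: r=2, s=-7, t=6   [130*(-7) + 152*(6) = 2]
q=10: r=0, s=76, t=-65   [130*(76) + 152*(-65) = 0]
GCD = 2; from the row with r=2: x=-7, y=6
Check: 130*(-7) + 152*(6) = -910 + 912 = 2

GCD = 2, x = -7, y = 6


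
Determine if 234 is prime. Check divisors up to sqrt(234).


234 / 2 = 117 (exact division)
234 is NOT prime.

No, 234 is not prime


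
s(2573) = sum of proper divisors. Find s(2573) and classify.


Proper divisors: 1, 31, 83
Sum = 1 + 31 + 83 = 115
115 < 2573 → deficient

s(2573) = 115 (deficient)


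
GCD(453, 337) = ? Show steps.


453 = 1 * 337 + 116
337 = 2 * 116 + 105
116 = 1 * 105 + 11
105 = 9 * 11 + 6
11 = 1 * 6 + 5
6 = 1 * 5 + 1
5 = 5 * 1 + 0
GCD = 1


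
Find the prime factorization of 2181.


2181 / 3 = 727
727 / 727 = 1
2181 = 3 × 727


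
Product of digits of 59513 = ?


5 × 9 × 5 × 1 × 3 = 675


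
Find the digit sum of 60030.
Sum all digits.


6 + 0 + 0 + 3 + 0 = 9


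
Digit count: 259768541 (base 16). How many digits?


259768541 in base 16 = F7BC0DD
Number of digits = 7

7 digits (base 16)


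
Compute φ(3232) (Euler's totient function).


3232 = 2^5 × 101
Prime factors: 2, 101
φ(3232) = 3232 × (1-1/2) × (1-1/101)
= 3232 × 1/2 × 100/101 = 1600

φ(3232) = 1600


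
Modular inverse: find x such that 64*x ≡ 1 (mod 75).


Use the extended Euclidean algorithm on (75, 64); each row r = 75*s + 64*t:
r=75, s=1, t=0
r=64, s=0, t=1
q=1: r=11, s=1, t=-1   [75*(1) + 64*(-1) = 11]
q=5: r=9, s=-5, t=6   [75*(-5) + 64*(6) = 9]
q=1: r=2, s=6, t=-7   [75*(6) + 64*(-7) = 2]
q=4: r=1, s=-29, t=34   [75*(-29) + 64*(34) = 1]
q=2: r=0, s=64, t=-75   [75*(64) + 64*(-75) = 0]
GCD = 1 with t = 34, so 64*(34) ≡ 1 (mod 75)
Inverse = 34 mod 75 = 34
Check: 64 * 34 = 2176 ≡ 1 (mod 75)

64^(-1) ≡ 34 (mod 75)


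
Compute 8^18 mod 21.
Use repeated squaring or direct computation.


8^1 mod 21 = 8
8^2 mod 21 = 1
8^3 mod 21 = 8
8^4 mod 21 = 1
8^5 mod 21 = 8
8^6 mod 21 = 1
8^7 mod 21 = 8
8^8 mod 21 = 1
8^9 mod 21 = 8
8^10 mod 21 = 1
8^11 mod 21 = 8
8^12 mod 21 = 1
8^13 mod 21 = 8
8^14 mod 21 = 1
8^15 mod 21 = 8
8^16 mod 21 = 1
8^17 mod 21 = 8
8^18 mod 21 = 1


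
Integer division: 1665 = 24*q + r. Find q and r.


1665 = 24 * 69 + 9
Check: 1656 + 9 = 1665

q = 69, r = 9


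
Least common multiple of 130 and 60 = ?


GCD(130, 60) = 10
LCM = 130*60/10 = 7800/10 = 780

LCM = 780


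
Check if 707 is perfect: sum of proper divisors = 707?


Proper divisors of 707: 1, 7, 101
Sum = 1 + 7 + 101 = 109

No, 707 is not perfect (109 ≠ 707)


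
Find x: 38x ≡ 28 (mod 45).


GCD(38, 45) = 1, unique solution
a^(-1) mod 45 = 32
x = 32 * 28 mod 45 = 41

x ≡ 41 (mod 45)


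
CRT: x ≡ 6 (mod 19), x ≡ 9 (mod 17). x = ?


M = 19*17 = 323
M1 = M/19 = 17, M2 = M/17 = 19
M1^(-1) mod 19 = 9, M2^(-1) mod 17 = 9
x = 6*17*9 + 9*19*9 = 2457
2457 mod 323 = 196
Check: 196 mod 19 = 6 ✓, 196 mod 17 = 9 ✓

x ≡ 196 (mod 323)


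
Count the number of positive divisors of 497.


497 = 7^1 × 71^1
d(497) = (1+1) × (1+1) = 4

4 divisors


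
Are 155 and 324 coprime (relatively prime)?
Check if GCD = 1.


Euclidean algorithm:
324 = 2 * 155 + 14
155 = 11 * 14 + 1
14 = 14 * 1 + 0
GCD(155, 324) = 1

Yes, coprime (GCD = 1)


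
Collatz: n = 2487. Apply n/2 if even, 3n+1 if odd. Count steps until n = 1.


2487 → 7462 → 3731 → 11194 → 5597 → 16792 → 8396 → 4198 → 2099 → 6298 → 3149 → 9448 → 4724 → 2362 → 1181 → 3544 → 1772 → 886 → 443 → 1330 → 665 → 1996 → 998 → 499 → 1498 → 749 → 2248 → 1124 → 562 → 281 → 844 → 422 → 211 → 634 → 317 → 952 → 476 → 238 → 119 → 358 → 179 → 538 → 269 → 808 → 404 → 202 → 101 → 304 → 152 → 76 → 38 → 19 → 58 → 29 → 88 → 44 → 22 → 11 → 34 → 17 → 52 → 26 → 13 → 40 → 20 → 10 → 5 → 16 → 8 → 4 → 2 → 1
Total steps = 71

71 steps
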